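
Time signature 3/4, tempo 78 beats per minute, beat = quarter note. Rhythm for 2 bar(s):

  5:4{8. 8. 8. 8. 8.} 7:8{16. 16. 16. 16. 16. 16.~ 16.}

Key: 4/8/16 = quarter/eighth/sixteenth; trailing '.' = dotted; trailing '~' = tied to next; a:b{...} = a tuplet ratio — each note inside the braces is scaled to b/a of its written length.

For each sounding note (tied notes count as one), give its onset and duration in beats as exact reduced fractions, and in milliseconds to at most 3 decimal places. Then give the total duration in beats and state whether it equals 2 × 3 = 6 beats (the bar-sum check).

1) 0.0ms=0b +461.538ms=3/5b
2) 461.538ms=3/5b +461.538ms=3/5b
3) 923.077ms=6/5b +461.538ms=3/5b
4) 1384.615ms=9/5b +461.538ms=3/5b
5) 1846.154ms=12/5b +461.538ms=3/5b
6) 2307.692ms=3b +329.67ms=3/7b
7) 2637.363ms=24/7b +329.67ms=3/7b
8) 2967.033ms=27/7b +329.67ms=3/7b
9) 3296.703ms=30/7b +329.67ms=3/7b
10) 3626.374ms=33/7b +329.67ms=3/7b
11) 3956.044ms=36/7b +659.341ms=6/7b
Σ=6b of 6 (78bpm 3/4) — PASS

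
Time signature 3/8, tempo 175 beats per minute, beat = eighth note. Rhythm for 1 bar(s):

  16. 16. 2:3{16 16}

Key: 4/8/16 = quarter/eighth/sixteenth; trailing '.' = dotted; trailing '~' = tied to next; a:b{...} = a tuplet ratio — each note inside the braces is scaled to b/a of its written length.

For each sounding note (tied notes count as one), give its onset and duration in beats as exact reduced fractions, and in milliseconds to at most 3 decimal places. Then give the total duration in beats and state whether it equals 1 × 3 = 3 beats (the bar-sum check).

1) 0.0ms=0b +257.143ms=3/4b
2) 257.143ms=3/4b +257.143ms=3/4b
3) 514.286ms=3/2b +257.143ms=3/4b
4) 771.429ms=9/4b +257.143ms=3/4b
Σ=3b of 3 (175bpm 3/8) — PASS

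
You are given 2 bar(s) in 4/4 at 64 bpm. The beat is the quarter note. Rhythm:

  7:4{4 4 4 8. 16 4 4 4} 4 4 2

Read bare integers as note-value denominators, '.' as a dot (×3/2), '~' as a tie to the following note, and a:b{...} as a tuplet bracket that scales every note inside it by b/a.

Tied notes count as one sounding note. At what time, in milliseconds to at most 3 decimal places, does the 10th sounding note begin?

note 10 onset = 5b = 4687.5ms

1. 0.0ms @ 0 + 535.714ms (4/7)
2. 535.714ms @ 4/7 + 535.714ms (4/7)
3. 1071.429ms @ 8/7 + 535.714ms (4/7)
4. 1607.143ms @ 12/7 + 401.786ms (3/7)
5. 2008.929ms @ 15/7 + 133.929ms (1/7)
6. 2142.857ms @ 16/7 + 535.714ms (4/7)
7. 2678.571ms @ 20/7 + 535.714ms (4/7)
8. 3214.286ms @ 24/7 + 535.714ms (4/7)
9. 3750.0ms @ 4 + 937.5ms (1)
10. 4687.5ms @ 5 + 937.5ms (1)
11. 5625.0ms @ 6 + 1875.0ms (2)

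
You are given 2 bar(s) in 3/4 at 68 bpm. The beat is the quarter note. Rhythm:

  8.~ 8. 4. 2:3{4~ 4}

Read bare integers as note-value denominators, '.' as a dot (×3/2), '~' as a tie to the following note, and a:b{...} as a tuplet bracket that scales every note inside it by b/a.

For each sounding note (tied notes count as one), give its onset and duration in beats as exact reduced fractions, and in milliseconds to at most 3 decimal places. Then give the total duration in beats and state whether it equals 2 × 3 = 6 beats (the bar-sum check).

1) 0.0ms=0b +1323.529ms=3/2b
2) 1323.529ms=3/2b +1323.529ms=3/2b
3) 2647.059ms=3b +2647.059ms=3b
Σ=6b of 6 (68bpm 3/4) — PASS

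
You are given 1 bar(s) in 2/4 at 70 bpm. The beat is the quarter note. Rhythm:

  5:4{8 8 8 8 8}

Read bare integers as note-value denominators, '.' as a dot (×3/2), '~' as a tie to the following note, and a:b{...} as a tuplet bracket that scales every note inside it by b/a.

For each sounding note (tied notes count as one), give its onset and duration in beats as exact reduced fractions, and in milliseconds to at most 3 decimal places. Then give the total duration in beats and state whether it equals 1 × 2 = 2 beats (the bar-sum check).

1) 0.0ms=0b +342.857ms=2/5b
2) 342.857ms=2/5b +342.857ms=2/5b
3) 685.714ms=4/5b +342.857ms=2/5b
4) 1028.571ms=6/5b +342.857ms=2/5b
5) 1371.429ms=8/5b +342.857ms=2/5b
Σ=2b of 2 (70bpm 2/4) — PASS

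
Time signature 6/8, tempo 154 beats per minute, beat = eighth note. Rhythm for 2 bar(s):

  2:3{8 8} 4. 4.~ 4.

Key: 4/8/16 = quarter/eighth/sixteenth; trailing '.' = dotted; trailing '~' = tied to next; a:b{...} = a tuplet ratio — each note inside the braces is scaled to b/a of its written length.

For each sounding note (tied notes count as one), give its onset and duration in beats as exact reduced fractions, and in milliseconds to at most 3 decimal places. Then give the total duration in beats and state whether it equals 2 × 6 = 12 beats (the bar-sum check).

1) 0.0ms=0b +584.416ms=3/2b
2) 584.416ms=3/2b +584.416ms=3/2b
3) 1168.831ms=3b +1168.831ms=3b
4) 2337.662ms=6b +2337.662ms=6b
Σ=12b of 12 (154bpm 6/8) — PASS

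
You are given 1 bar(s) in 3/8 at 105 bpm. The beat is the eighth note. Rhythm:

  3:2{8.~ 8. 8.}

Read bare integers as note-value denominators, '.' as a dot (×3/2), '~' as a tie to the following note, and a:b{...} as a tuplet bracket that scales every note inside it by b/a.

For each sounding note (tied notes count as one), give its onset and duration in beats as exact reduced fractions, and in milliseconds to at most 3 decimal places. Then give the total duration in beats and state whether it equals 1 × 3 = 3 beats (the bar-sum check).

1) 0.0ms=0b +1142.857ms=2b
2) 1142.857ms=2b +571.429ms=1b
Σ=3b of 3 (105bpm 3/8) — PASS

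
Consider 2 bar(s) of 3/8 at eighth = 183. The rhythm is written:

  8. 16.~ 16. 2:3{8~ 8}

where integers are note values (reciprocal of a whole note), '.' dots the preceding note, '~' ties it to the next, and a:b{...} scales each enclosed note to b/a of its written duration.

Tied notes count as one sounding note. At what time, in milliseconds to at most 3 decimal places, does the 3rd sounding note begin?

note 3 onset = 3b = 983.607ms

1. 0.0ms @ 0 + 491.803ms (3/2)
2. 491.803ms @ 3/2 + 491.803ms (3/2)
3. 983.607ms @ 3 + 983.607ms (3)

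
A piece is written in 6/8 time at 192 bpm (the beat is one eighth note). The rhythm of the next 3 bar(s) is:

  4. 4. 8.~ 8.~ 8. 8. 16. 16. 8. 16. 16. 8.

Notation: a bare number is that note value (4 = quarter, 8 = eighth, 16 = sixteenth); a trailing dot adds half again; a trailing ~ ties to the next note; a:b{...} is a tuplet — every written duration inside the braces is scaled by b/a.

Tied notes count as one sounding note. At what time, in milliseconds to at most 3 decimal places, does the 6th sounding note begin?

note 6 onset = 51/4b = 3984.375ms

1. 0.0ms @ 0 + 937.5ms (3)
2. 937.5ms @ 3 + 937.5ms (3)
3. 1875.0ms @ 6 + 1406.25ms (9/2)
4. 3281.25ms @ 21/2 + 468.75ms (3/2)
5. 3750.0ms @ 12 + 234.375ms (3/4)
6. 3984.375ms @ 51/4 + 234.375ms (3/4)
7. 4218.75ms @ 27/2 + 468.75ms (3/2)
8. 4687.5ms @ 15 + 234.375ms (3/4)
9. 4921.875ms @ 63/4 + 234.375ms (3/4)
10. 5156.25ms @ 33/2 + 468.75ms (3/2)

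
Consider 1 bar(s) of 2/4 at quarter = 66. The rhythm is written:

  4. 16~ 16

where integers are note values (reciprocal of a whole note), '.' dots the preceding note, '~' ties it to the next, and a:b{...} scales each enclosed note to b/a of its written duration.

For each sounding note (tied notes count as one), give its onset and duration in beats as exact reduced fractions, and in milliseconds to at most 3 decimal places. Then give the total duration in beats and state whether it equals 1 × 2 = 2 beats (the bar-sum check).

1) 0.0ms=0b +1363.636ms=3/2b
2) 1363.636ms=3/2b +454.545ms=1/2b
Σ=2b of 2 (66bpm 2/4) — PASS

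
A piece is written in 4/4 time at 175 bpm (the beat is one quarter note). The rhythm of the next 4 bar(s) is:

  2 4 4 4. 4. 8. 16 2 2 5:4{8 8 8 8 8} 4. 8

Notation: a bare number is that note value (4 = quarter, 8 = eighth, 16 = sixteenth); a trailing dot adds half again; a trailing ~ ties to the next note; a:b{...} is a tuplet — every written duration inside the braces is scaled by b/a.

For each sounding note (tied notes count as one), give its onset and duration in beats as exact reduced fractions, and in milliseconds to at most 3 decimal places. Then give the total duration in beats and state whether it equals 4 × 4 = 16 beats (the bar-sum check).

1) 0.0ms=0b +685.714ms=2b
2) 685.714ms=2b +342.857ms=1b
3) 1028.571ms=3b +342.857ms=1b
4) 1371.429ms=4b +514.286ms=3/2b
5) 1885.714ms=11/2b +514.286ms=3/2b
6) 2400.0ms=7b +257.143ms=3/4b
7) 2657.143ms=31/4b +85.714ms=1/4b
8) 2742.857ms=8b +685.714ms=2b
9) 3428.571ms=10b +685.714ms=2b
10) 4114.286ms=12b +137.143ms=2/5b
11) 4251.429ms=62/5b +137.143ms=2/5b
12) 4388.571ms=64/5b +137.143ms=2/5b
13) 4525.714ms=66/5b +137.143ms=2/5b
14) 4662.857ms=68/5b +137.143ms=2/5b
15) 4800.0ms=14b +514.286ms=3/2b
16) 5314.286ms=31/2b +171.429ms=1/2b
Σ=16b of 16 (175bpm 4/4) — PASS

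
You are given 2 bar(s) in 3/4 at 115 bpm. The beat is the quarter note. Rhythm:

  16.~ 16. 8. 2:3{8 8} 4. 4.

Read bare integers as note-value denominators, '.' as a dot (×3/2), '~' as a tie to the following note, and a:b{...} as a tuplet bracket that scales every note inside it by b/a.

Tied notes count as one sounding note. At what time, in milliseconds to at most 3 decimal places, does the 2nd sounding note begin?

note 2 onset = 3/4b = 391.304ms

1. 0.0ms @ 0 + 391.304ms (3/4)
2. 391.304ms @ 3/4 + 391.304ms (3/4)
3. 782.609ms @ 3/2 + 391.304ms (3/4)
4. 1173.913ms @ 9/4 + 391.304ms (3/4)
5. 1565.217ms @ 3 + 782.609ms (3/2)
6. 2347.826ms @ 9/2 + 782.609ms (3/2)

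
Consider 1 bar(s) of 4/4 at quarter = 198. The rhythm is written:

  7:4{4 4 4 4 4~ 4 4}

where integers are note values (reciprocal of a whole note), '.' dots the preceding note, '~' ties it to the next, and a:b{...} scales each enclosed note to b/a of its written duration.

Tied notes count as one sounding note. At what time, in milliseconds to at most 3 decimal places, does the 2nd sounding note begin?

1. 0.0ms @ 0 + 173.16ms (4/7)
2. 173.16ms @ 4/7 + 173.16ms (4/7)
3. 346.32ms @ 8/7 + 173.16ms (4/7)
4. 519.481ms @ 12/7 + 173.16ms (4/7)
5. 692.641ms @ 16/7 + 346.32ms (8/7)
6. 1038.961ms @ 24/7 + 173.16ms (4/7)

note 2 onset = 4/7b = 173.16ms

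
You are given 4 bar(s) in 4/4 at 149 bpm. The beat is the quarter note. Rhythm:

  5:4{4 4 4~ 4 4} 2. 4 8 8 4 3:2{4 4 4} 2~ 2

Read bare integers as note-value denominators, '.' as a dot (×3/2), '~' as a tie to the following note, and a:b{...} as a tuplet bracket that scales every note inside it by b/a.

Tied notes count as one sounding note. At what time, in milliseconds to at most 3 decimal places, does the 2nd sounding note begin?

1. 0.0ms @ 0 + 322.148ms (4/5)
2. 322.148ms @ 4/5 + 322.148ms (4/5)
3. 644.295ms @ 8/5 + 644.295ms (8/5)
4. 1288.591ms @ 16/5 + 322.148ms (4/5)
5. 1610.738ms @ 4 + 1208.054ms (3)
6. 2818.792ms @ 7 + 402.685ms (1)
7. 3221.477ms @ 8 + 201.342ms (1/2)
8. 3422.819ms @ 17/2 + 201.342ms (1/2)
9. 3624.161ms @ 9 + 402.685ms (1)
10. 4026.846ms @ 10 + 268.456ms (2/3)
11. 4295.302ms @ 32/3 + 268.456ms (2/3)
12. 4563.758ms @ 34/3 + 268.456ms (2/3)
13. 4832.215ms @ 12 + 1610.738ms (4)

note 2 onset = 4/5b = 322.148ms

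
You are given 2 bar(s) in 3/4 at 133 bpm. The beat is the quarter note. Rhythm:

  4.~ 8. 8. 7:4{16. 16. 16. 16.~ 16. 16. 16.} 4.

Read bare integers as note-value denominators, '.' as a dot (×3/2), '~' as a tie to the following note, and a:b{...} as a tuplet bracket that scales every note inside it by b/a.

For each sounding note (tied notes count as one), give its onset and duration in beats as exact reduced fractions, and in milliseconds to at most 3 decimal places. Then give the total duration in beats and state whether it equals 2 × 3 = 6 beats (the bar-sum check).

1) 0.0ms=0b +1015.038ms=9/4b
2) 1015.038ms=9/4b +338.346ms=3/4b
3) 1353.383ms=3b +96.67ms=3/14b
4) 1450.054ms=45/14b +96.67ms=3/14b
5) 1546.724ms=24/7b +96.67ms=3/14b
6) 1643.394ms=51/14b +193.34ms=3/7b
7) 1836.735ms=57/14b +96.67ms=3/14b
8) 1933.405ms=30/7b +96.67ms=3/14b
9) 2030.075ms=9/2b +676.692ms=3/2b
Σ=6b of 6 (133bpm 3/4) — PASS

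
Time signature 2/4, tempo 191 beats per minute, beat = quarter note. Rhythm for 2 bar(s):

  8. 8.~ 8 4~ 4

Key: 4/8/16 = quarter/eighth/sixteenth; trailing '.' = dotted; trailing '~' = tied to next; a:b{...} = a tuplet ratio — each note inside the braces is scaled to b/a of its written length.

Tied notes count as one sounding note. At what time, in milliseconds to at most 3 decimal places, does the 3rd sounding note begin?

note 3 onset = 2b = 628.272ms

1. 0.0ms @ 0 + 235.602ms (3/4)
2. 235.602ms @ 3/4 + 392.67ms (5/4)
3. 628.272ms @ 2 + 628.272ms (2)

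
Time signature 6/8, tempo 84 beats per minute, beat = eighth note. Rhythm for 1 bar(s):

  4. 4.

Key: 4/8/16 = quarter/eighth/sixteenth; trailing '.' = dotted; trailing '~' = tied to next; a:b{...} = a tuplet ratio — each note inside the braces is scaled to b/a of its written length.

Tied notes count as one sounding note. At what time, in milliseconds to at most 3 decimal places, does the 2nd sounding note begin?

note 2 onset = 3b = 2142.857ms

1. 0.0ms @ 0 + 2142.857ms (3)
2. 2142.857ms @ 3 + 2142.857ms (3)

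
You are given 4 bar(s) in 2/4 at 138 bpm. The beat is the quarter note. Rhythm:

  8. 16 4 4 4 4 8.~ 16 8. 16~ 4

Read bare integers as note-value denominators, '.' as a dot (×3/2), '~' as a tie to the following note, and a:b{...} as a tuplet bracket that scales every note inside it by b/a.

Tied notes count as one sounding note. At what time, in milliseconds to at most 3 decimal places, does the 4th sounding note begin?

note 4 onset = 2b = 869.565ms

1. 0.0ms @ 0 + 326.087ms (3/4)
2. 326.087ms @ 3/4 + 108.696ms (1/4)
3. 434.783ms @ 1 + 434.783ms (1)
4. 869.565ms @ 2 + 434.783ms (1)
5. 1304.348ms @ 3 + 434.783ms (1)
6. 1739.13ms @ 4 + 434.783ms (1)
7. 2173.913ms @ 5 + 434.783ms (1)
8. 2608.696ms @ 6 + 326.087ms (3/4)
9. 2934.783ms @ 27/4 + 543.478ms (5/4)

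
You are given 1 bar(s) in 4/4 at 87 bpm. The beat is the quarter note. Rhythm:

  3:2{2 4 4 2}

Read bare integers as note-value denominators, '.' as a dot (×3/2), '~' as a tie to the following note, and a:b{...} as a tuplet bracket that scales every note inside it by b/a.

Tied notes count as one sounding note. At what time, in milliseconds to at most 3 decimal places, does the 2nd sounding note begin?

note 2 onset = 4/3b = 919.54ms

1. 0.0ms @ 0 + 919.54ms (4/3)
2. 919.54ms @ 4/3 + 459.77ms (2/3)
3. 1379.31ms @ 2 + 459.77ms (2/3)
4. 1839.08ms @ 8/3 + 919.54ms (4/3)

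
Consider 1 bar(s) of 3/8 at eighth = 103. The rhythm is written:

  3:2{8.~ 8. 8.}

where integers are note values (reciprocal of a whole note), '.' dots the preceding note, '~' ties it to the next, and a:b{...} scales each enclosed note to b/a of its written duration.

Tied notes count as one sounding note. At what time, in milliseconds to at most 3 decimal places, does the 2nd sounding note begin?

note 2 onset = 2b = 1165.049ms

1. 0.0ms @ 0 + 1165.049ms (2)
2. 1165.049ms @ 2 + 582.524ms (1)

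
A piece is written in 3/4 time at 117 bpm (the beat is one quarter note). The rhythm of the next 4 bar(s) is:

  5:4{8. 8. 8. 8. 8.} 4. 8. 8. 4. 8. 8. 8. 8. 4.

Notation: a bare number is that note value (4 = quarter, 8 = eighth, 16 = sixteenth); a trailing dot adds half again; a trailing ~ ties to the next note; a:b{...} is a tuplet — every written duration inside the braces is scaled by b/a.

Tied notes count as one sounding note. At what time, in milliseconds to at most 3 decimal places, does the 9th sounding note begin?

note 9 onset = 6b = 3076.923ms

1. 0.0ms @ 0 + 307.692ms (3/5)
2. 307.692ms @ 3/5 + 307.692ms (3/5)
3. 615.385ms @ 6/5 + 307.692ms (3/5)
4. 923.077ms @ 9/5 + 307.692ms (3/5)
5. 1230.769ms @ 12/5 + 307.692ms (3/5)
6. 1538.462ms @ 3 + 769.231ms (3/2)
7. 2307.692ms @ 9/2 + 384.615ms (3/4)
8. 2692.308ms @ 21/4 + 384.615ms (3/4)
9. 3076.923ms @ 6 + 769.231ms (3/2)
10. 3846.154ms @ 15/2 + 384.615ms (3/4)
11. 4230.769ms @ 33/4 + 384.615ms (3/4)
12. 4615.385ms @ 9 + 384.615ms (3/4)
13. 5000.0ms @ 39/4 + 384.615ms (3/4)
14. 5384.615ms @ 21/2 + 769.231ms (3/2)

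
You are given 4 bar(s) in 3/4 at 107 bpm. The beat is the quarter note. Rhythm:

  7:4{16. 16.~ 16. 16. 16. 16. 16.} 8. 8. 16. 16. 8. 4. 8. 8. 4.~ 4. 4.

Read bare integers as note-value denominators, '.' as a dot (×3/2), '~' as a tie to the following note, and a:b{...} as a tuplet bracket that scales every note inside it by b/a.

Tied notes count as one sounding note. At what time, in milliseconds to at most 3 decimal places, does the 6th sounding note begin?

1. 0.0ms @ 0 + 120.16ms (3/14)
2. 120.16ms @ 3/14 + 240.32ms (3/7)
3. 360.481ms @ 9/14 + 120.16ms (3/14)
4. 480.641ms @ 6/7 + 120.16ms (3/14)
5. 600.801ms @ 15/14 + 120.16ms (3/14)
6. 720.961ms @ 9/7 + 120.16ms (3/14)
7. 841.121ms @ 3/2 + 420.561ms (3/4)
8. 1261.682ms @ 9/4 + 420.561ms (3/4)
9. 1682.243ms @ 3 + 210.28ms (3/8)
10. 1892.523ms @ 27/8 + 210.28ms (3/8)
11. 2102.804ms @ 15/4 + 420.561ms (3/4)
12. 2523.364ms @ 9/2 + 841.121ms (3/2)
13. 3364.486ms @ 6 + 420.561ms (3/4)
14. 3785.047ms @ 27/4 + 420.561ms (3/4)
15. 4205.607ms @ 15/2 + 1682.243ms (3)
16. 5887.85ms @ 21/2 + 841.121ms (3/2)

note 6 onset = 9/7b = 720.961ms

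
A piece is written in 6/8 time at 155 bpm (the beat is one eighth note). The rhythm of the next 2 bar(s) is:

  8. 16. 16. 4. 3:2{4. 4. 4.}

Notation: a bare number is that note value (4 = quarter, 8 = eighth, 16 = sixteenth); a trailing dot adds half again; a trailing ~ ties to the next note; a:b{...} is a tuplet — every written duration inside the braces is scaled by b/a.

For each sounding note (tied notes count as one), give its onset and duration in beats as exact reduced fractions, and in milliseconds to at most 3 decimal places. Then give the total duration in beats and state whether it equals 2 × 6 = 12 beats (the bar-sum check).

1) 0.0ms=0b +580.645ms=3/2b
2) 580.645ms=3/2b +290.323ms=3/4b
3) 870.968ms=9/4b +290.323ms=3/4b
4) 1161.29ms=3b +1161.29ms=3b
5) 2322.581ms=6b +774.194ms=2b
6) 3096.774ms=8b +774.194ms=2b
7) 3870.968ms=10b +774.194ms=2b
Σ=12b of 12 (155bpm 6/8) — PASS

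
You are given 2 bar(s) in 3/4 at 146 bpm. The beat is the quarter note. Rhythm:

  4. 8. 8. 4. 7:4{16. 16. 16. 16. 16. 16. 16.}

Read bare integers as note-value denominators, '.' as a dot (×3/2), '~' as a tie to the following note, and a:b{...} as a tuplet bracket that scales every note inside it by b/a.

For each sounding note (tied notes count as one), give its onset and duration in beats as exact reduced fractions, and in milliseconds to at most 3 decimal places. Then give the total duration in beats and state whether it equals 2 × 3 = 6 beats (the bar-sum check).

1) 0.0ms=0b +616.438ms=3/2b
2) 616.438ms=3/2b +308.219ms=3/4b
3) 924.658ms=9/4b +308.219ms=3/4b
4) 1232.877ms=3b +616.438ms=3/2b
5) 1849.315ms=9/2b +88.063ms=3/14b
6) 1937.378ms=33/7b +88.063ms=3/14b
7) 2025.44ms=69/14b +88.063ms=3/14b
8) 2113.503ms=36/7b +88.063ms=3/14b
9) 2201.566ms=75/14b +88.063ms=3/14b
10) 2289.628ms=39/7b +88.063ms=3/14b
11) 2377.691ms=81/14b +88.063ms=3/14b
Σ=6b of 6 (146bpm 3/4) — PASS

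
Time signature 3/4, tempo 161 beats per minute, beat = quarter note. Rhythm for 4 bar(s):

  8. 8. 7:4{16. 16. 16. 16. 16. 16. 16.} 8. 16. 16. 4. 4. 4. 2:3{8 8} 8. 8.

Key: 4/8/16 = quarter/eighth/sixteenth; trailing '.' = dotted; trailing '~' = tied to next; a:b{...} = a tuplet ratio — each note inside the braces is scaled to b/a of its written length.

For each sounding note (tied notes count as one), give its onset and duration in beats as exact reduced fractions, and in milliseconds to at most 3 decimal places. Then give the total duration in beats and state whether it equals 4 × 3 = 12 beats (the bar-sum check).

1) 0.0ms=0b +279.503ms=3/4b
2) 279.503ms=3/4b +279.503ms=3/4b
3) 559.006ms=3/2b +79.858ms=3/14b
4) 638.864ms=12/7b +79.858ms=3/14b
5) 718.722ms=27/14b +79.858ms=3/14b
6) 798.58ms=15/7b +79.858ms=3/14b
7) 878.438ms=33/14b +79.858ms=3/14b
8) 958.296ms=18/7b +79.858ms=3/14b
9) 1038.154ms=39/14b +79.858ms=3/14b
10) 1118.012ms=3b +279.503ms=3/4b
11) 1397.516ms=15/4b +139.752ms=3/8b
12) 1537.267ms=33/8b +139.752ms=3/8b
13) 1677.019ms=9/2b +559.006ms=3/2b
14) 2236.025ms=6b +559.006ms=3/2b
15) 2795.031ms=15/2b +559.006ms=3/2b
16) 3354.037ms=9b +279.503ms=3/4b
17) 3633.54ms=39/4b +279.503ms=3/4b
18) 3913.043ms=21/2b +279.503ms=3/4b
19) 4192.547ms=45/4b +279.503ms=3/4b
Σ=12b of 12 (161bpm 3/4) — PASS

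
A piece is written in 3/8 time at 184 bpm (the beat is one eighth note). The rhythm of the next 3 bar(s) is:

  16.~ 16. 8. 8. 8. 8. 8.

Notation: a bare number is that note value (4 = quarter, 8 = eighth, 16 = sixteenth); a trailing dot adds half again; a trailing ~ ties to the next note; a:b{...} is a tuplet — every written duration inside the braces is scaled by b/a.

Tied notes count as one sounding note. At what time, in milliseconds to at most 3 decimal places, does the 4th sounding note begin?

1. 0.0ms @ 0 + 489.13ms (3/2)
2. 489.13ms @ 3/2 + 489.13ms (3/2)
3. 978.261ms @ 3 + 489.13ms (3/2)
4. 1467.391ms @ 9/2 + 489.13ms (3/2)
5. 1956.522ms @ 6 + 489.13ms (3/2)
6. 2445.652ms @ 15/2 + 489.13ms (3/2)

note 4 onset = 9/2b = 1467.391ms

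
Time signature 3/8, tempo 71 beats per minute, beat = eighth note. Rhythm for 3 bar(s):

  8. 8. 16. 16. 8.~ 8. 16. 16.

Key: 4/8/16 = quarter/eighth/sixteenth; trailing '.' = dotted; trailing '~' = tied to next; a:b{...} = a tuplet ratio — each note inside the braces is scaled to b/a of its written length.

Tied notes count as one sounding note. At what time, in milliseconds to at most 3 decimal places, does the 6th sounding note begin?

note 6 onset = 15/2b = 6338.028ms

1. 0.0ms @ 0 + 1267.606ms (3/2)
2. 1267.606ms @ 3/2 + 1267.606ms (3/2)
3. 2535.211ms @ 3 + 633.803ms (3/4)
4. 3169.014ms @ 15/4 + 633.803ms (3/4)
5. 3802.817ms @ 9/2 + 2535.211ms (3)
6. 6338.028ms @ 15/2 + 633.803ms (3/4)
7. 6971.831ms @ 33/4 + 633.803ms (3/4)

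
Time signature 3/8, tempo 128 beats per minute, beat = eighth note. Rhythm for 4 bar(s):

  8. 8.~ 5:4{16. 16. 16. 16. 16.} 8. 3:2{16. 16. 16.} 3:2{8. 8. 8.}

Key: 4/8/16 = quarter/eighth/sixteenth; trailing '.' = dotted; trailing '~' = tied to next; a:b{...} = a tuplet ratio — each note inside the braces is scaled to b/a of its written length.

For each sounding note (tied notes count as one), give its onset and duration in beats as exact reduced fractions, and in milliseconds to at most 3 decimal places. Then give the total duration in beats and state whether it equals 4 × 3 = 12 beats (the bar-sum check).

1) 0.0ms=0b +703.125ms=3/2b
2) 703.125ms=3/2b +984.375ms=21/10b
3) 1687.5ms=18/5b +281.25ms=3/5b
4) 1968.75ms=21/5b +281.25ms=3/5b
5) 2250.0ms=24/5b +281.25ms=3/5b
6) 2531.25ms=27/5b +281.25ms=3/5b
7) 2812.5ms=6b +703.125ms=3/2b
8) 3515.625ms=15/2b +234.375ms=1/2b
9) 3750.0ms=8b +234.375ms=1/2b
10) 3984.375ms=17/2b +234.375ms=1/2b
11) 4218.75ms=9b +468.75ms=1b
12) 4687.5ms=10b +468.75ms=1b
13) 5156.25ms=11b +468.75ms=1b
Σ=12b of 12 (128bpm 3/8) — PASS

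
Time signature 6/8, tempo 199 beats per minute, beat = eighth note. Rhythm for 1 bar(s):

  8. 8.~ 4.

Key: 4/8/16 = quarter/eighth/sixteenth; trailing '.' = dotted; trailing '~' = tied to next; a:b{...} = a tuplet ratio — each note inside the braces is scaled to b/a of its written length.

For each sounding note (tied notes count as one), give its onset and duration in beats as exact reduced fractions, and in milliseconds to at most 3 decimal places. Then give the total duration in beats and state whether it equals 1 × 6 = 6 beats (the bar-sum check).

1) 0.0ms=0b +452.261ms=3/2b
2) 452.261ms=3/2b +1356.784ms=9/2b
Σ=6b of 6 (199bpm 6/8) — PASS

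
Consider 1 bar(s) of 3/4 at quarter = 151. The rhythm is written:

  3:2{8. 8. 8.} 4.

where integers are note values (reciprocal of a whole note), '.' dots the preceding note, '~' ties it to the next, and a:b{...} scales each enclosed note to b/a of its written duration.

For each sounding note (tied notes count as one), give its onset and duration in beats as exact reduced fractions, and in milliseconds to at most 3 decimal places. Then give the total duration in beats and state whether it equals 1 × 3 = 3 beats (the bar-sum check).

1) 0.0ms=0b +198.675ms=1/2b
2) 198.675ms=1/2b +198.675ms=1/2b
3) 397.351ms=1b +198.675ms=1/2b
4) 596.026ms=3/2b +596.026ms=3/2b
Σ=3b of 3 (151bpm 3/4) — PASS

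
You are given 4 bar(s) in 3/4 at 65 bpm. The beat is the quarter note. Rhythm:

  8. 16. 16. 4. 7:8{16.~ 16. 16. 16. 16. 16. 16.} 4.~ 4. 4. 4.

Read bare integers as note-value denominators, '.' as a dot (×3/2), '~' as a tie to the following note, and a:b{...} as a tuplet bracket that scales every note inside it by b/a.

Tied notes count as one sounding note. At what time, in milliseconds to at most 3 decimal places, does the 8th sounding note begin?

note 8 onset = 33/7b = 4351.648ms

1. 0.0ms @ 0 + 692.308ms (3/4)
2. 692.308ms @ 3/4 + 346.154ms (3/8)
3. 1038.462ms @ 9/8 + 346.154ms (3/8)
4. 1384.615ms @ 3/2 + 1384.615ms (3/2)
5. 2769.231ms @ 3 + 791.209ms (6/7)
6. 3560.44ms @ 27/7 + 395.604ms (3/7)
7. 3956.044ms @ 30/7 + 395.604ms (3/7)
8. 4351.648ms @ 33/7 + 395.604ms (3/7)
9. 4747.253ms @ 36/7 + 395.604ms (3/7)
10. 5142.857ms @ 39/7 + 395.604ms (3/7)
11. 5538.462ms @ 6 + 2769.231ms (3)
12. 8307.692ms @ 9 + 1384.615ms (3/2)
13. 9692.308ms @ 21/2 + 1384.615ms (3/2)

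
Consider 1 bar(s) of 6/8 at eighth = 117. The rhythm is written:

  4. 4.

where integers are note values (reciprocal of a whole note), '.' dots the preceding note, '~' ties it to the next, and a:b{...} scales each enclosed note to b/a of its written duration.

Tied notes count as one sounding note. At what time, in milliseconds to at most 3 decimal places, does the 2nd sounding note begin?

note 2 onset = 3b = 1538.462ms

1. 0.0ms @ 0 + 1538.462ms (3)
2. 1538.462ms @ 3 + 1538.462ms (3)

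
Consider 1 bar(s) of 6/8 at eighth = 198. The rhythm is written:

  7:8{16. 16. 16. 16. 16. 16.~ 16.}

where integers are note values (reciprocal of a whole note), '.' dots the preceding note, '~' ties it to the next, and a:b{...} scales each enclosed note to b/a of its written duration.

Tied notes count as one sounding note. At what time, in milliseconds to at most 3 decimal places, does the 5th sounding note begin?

note 5 onset = 24/7b = 1038.961ms

1. 0.0ms @ 0 + 259.74ms (6/7)
2. 259.74ms @ 6/7 + 259.74ms (6/7)
3. 519.481ms @ 12/7 + 259.74ms (6/7)
4. 779.221ms @ 18/7 + 259.74ms (6/7)
5. 1038.961ms @ 24/7 + 259.74ms (6/7)
6. 1298.701ms @ 30/7 + 519.481ms (12/7)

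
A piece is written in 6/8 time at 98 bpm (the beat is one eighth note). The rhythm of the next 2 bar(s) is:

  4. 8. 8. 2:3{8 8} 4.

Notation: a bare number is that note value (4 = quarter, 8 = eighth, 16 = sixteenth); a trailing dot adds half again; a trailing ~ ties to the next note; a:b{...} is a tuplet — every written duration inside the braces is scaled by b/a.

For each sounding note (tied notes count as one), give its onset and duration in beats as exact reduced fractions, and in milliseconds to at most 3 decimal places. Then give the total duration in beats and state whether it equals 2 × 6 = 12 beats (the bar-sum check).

1) 0.0ms=0b +1836.735ms=3b
2) 1836.735ms=3b +918.367ms=3/2b
3) 2755.102ms=9/2b +918.367ms=3/2b
4) 3673.469ms=6b +918.367ms=3/2b
5) 4591.837ms=15/2b +918.367ms=3/2b
6) 5510.204ms=9b +1836.735ms=3b
Σ=12b of 12 (98bpm 6/8) — PASS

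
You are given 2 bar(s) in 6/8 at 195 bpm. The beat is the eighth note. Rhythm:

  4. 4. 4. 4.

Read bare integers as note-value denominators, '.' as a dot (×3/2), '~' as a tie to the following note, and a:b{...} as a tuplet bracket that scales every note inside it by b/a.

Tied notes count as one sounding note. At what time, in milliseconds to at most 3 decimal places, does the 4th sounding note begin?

note 4 onset = 9b = 2769.231ms

1. 0.0ms @ 0 + 923.077ms (3)
2. 923.077ms @ 3 + 923.077ms (3)
3. 1846.154ms @ 6 + 923.077ms (3)
4. 2769.231ms @ 9 + 923.077ms (3)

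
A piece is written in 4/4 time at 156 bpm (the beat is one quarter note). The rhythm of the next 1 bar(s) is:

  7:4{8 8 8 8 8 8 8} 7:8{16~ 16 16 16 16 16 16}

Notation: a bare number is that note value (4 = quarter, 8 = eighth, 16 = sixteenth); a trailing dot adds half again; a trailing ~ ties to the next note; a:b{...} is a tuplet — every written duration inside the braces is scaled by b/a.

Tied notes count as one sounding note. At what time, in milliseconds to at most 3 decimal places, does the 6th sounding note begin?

1. 0.0ms @ 0 + 109.89ms (2/7)
2. 109.89ms @ 2/7 + 109.89ms (2/7)
3. 219.78ms @ 4/7 + 109.89ms (2/7)
4. 329.67ms @ 6/7 + 109.89ms (2/7)
5. 439.56ms @ 8/7 + 109.89ms (2/7)
6. 549.451ms @ 10/7 + 109.89ms (2/7)
7. 659.341ms @ 12/7 + 109.89ms (2/7)
8. 769.231ms @ 2 + 219.78ms (4/7)
9. 989.011ms @ 18/7 + 109.89ms (2/7)
10. 1098.901ms @ 20/7 + 109.89ms (2/7)
11. 1208.791ms @ 22/7 + 109.89ms (2/7)
12. 1318.681ms @ 24/7 + 109.89ms (2/7)
13. 1428.571ms @ 26/7 + 109.89ms (2/7)

note 6 onset = 10/7b = 549.451ms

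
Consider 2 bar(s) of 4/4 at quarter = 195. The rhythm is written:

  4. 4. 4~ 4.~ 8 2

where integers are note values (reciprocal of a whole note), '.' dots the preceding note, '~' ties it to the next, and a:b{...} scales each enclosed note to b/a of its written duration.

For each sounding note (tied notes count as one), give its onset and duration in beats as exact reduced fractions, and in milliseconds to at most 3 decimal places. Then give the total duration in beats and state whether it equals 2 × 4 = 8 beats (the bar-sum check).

1) 0.0ms=0b +461.538ms=3/2b
2) 461.538ms=3/2b +461.538ms=3/2b
3) 923.077ms=3b +923.077ms=3b
4) 1846.154ms=6b +615.385ms=2b
Σ=8b of 8 (195bpm 4/4) — PASS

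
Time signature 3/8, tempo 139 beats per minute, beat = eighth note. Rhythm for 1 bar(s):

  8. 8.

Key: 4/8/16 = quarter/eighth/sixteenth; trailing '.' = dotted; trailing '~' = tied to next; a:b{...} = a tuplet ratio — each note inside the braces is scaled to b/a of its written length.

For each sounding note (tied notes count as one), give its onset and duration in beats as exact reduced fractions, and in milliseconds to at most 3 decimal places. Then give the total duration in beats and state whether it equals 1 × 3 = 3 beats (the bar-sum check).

1) 0.0ms=0b +647.482ms=3/2b
2) 647.482ms=3/2b +647.482ms=3/2b
Σ=3b of 3 (139bpm 3/8) — PASS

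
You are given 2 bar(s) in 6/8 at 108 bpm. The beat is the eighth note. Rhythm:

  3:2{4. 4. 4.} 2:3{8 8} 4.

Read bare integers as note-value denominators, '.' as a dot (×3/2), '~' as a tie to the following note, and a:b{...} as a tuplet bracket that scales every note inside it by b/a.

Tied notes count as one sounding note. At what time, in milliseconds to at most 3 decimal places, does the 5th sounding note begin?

note 5 onset = 15/2b = 4166.667ms

1. 0.0ms @ 0 + 1111.111ms (2)
2. 1111.111ms @ 2 + 1111.111ms (2)
3. 2222.222ms @ 4 + 1111.111ms (2)
4. 3333.333ms @ 6 + 833.333ms (3/2)
5. 4166.667ms @ 15/2 + 833.333ms (3/2)
6. 5000.0ms @ 9 + 1666.667ms (3)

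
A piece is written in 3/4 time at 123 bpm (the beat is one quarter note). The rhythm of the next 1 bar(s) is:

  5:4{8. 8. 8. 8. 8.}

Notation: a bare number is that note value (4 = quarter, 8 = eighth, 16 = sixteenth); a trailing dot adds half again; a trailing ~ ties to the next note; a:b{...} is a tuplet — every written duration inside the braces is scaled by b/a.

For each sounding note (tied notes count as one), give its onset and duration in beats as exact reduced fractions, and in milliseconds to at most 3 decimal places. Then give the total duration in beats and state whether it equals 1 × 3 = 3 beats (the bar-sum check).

1) 0.0ms=0b +292.683ms=3/5b
2) 292.683ms=3/5b +292.683ms=3/5b
3) 585.366ms=6/5b +292.683ms=3/5b
4) 878.049ms=9/5b +292.683ms=3/5b
5) 1170.732ms=12/5b +292.683ms=3/5b
Σ=3b of 3 (123bpm 3/4) — PASS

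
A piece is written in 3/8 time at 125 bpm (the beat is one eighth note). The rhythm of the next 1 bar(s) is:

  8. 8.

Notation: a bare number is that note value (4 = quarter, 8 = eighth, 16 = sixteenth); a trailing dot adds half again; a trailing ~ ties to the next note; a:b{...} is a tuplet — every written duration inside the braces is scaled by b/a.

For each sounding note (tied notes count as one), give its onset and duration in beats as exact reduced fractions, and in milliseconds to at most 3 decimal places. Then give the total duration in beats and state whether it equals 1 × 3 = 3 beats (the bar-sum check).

1) 0.0ms=0b +720.0ms=3/2b
2) 720.0ms=3/2b +720.0ms=3/2b
Σ=3b of 3 (125bpm 3/8) — PASS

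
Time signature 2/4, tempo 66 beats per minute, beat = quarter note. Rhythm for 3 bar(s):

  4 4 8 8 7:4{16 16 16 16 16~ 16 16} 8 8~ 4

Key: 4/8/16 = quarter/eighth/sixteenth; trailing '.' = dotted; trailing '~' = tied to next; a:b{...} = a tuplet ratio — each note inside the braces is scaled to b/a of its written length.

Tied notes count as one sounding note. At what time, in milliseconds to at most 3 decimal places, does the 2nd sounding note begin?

1. 0.0ms @ 0 + 909.091ms (1)
2. 909.091ms @ 1 + 909.091ms (1)
3. 1818.182ms @ 2 + 454.545ms (1/2)
4. 2272.727ms @ 5/2 + 454.545ms (1/2)
5. 2727.273ms @ 3 + 129.87ms (1/7)
6. 2857.143ms @ 22/7 + 129.87ms (1/7)
7. 2987.013ms @ 23/7 + 129.87ms (1/7)
8. 3116.883ms @ 24/7 + 129.87ms (1/7)
9. 3246.753ms @ 25/7 + 259.74ms (2/7)
10. 3506.494ms @ 27/7 + 129.87ms (1/7)
11. 3636.364ms @ 4 + 454.545ms (1/2)
12. 4090.909ms @ 9/2 + 1363.636ms (3/2)

note 2 onset = 1b = 909.091ms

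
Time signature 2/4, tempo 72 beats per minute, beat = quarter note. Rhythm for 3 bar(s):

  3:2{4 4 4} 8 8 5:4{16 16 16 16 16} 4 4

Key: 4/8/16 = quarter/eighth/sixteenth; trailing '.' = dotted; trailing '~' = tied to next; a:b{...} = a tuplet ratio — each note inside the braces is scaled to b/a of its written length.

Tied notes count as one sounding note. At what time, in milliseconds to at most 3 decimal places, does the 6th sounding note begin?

1. 0.0ms @ 0 + 555.556ms (2/3)
2. 555.556ms @ 2/3 + 555.556ms (2/3)
3. 1111.111ms @ 4/3 + 555.556ms (2/3)
4. 1666.667ms @ 2 + 416.667ms (1/2)
5. 2083.333ms @ 5/2 + 416.667ms (1/2)
6. 2500.0ms @ 3 + 166.667ms (1/5)
7. 2666.667ms @ 16/5 + 166.667ms (1/5)
8. 2833.333ms @ 17/5 + 166.667ms (1/5)
9. 3000.0ms @ 18/5 + 166.667ms (1/5)
10. 3166.667ms @ 19/5 + 166.667ms (1/5)
11. 3333.333ms @ 4 + 833.333ms (1)
12. 4166.667ms @ 5 + 833.333ms (1)

note 6 onset = 3b = 2500.0ms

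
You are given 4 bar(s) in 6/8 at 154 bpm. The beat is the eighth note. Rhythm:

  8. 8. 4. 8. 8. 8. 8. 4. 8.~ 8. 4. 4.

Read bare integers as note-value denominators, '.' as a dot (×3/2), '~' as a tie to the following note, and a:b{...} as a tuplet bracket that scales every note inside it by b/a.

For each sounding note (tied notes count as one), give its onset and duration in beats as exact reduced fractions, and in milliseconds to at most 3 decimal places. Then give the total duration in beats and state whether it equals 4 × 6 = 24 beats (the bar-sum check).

1) 0.0ms=0b +584.416ms=3/2b
2) 584.416ms=3/2b +584.416ms=3/2b
3) 1168.831ms=3b +1168.831ms=3b
4) 2337.662ms=6b +584.416ms=3/2b
5) 2922.078ms=15/2b +584.416ms=3/2b
6) 3506.494ms=9b +584.416ms=3/2b
7) 4090.909ms=21/2b +584.416ms=3/2b
8) 4675.325ms=12b +1168.831ms=3b
9) 5844.156ms=15b +1168.831ms=3b
10) 7012.987ms=18b +1168.831ms=3b
11) 8181.818ms=21b +1168.831ms=3b
Σ=24b of 24 (154bpm 6/8) — PASS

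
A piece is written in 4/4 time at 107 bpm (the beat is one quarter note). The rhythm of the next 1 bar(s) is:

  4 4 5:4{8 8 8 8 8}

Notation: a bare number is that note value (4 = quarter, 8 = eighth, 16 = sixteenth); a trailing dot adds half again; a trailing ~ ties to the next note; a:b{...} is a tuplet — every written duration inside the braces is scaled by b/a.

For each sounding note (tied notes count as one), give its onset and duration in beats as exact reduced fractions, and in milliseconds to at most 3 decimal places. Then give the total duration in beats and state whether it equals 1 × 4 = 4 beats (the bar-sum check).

1) 0.0ms=0b +560.748ms=1b
2) 560.748ms=1b +560.748ms=1b
3) 1121.495ms=2b +224.299ms=2/5b
4) 1345.794ms=12/5b +224.299ms=2/5b
5) 1570.093ms=14/5b +224.299ms=2/5b
6) 1794.393ms=16/5b +224.299ms=2/5b
7) 2018.692ms=18/5b +224.299ms=2/5b
Σ=4b of 4 (107bpm 4/4) — PASS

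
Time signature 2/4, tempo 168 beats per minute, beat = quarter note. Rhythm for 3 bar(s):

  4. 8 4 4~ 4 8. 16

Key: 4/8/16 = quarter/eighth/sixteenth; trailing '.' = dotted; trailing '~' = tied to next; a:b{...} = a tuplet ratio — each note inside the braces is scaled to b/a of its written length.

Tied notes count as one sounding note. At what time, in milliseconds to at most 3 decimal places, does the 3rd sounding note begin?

note 3 onset = 2b = 714.286ms

1. 0.0ms @ 0 + 535.714ms (3/2)
2. 535.714ms @ 3/2 + 178.571ms (1/2)
3. 714.286ms @ 2 + 357.143ms (1)
4. 1071.429ms @ 3 + 714.286ms (2)
5. 1785.714ms @ 5 + 267.857ms (3/4)
6. 2053.571ms @ 23/4 + 89.286ms (1/4)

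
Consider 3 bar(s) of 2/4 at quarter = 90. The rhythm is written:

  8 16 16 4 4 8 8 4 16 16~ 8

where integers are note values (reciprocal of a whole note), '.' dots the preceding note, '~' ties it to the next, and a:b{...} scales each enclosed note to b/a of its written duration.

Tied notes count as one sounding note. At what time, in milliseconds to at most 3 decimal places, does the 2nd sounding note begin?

note 2 onset = 1/2b = 333.333ms

1. 0.0ms @ 0 + 333.333ms (1/2)
2. 333.333ms @ 1/2 + 166.667ms (1/4)
3. 500.0ms @ 3/4 + 166.667ms (1/4)
4. 666.667ms @ 1 + 666.667ms (1)
5. 1333.333ms @ 2 + 666.667ms (1)
6. 2000.0ms @ 3 + 333.333ms (1/2)
7. 2333.333ms @ 7/2 + 333.333ms (1/2)
8. 2666.667ms @ 4 + 666.667ms (1)
9. 3333.333ms @ 5 + 166.667ms (1/4)
10. 3500.0ms @ 21/4 + 500.0ms (3/4)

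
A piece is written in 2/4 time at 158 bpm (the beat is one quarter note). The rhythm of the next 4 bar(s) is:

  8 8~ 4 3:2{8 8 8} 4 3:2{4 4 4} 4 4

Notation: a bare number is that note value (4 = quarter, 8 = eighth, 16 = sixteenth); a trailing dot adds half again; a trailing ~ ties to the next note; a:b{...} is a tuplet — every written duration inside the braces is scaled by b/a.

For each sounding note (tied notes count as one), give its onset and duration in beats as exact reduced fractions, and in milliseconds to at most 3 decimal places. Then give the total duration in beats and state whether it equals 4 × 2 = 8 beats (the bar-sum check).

1) 0.0ms=0b +189.873ms=1/2b
2) 189.873ms=1/2b +569.62ms=3/2b
3) 759.494ms=2b +126.582ms=1/3b
4) 886.076ms=7/3b +126.582ms=1/3b
5) 1012.658ms=8/3b +126.582ms=1/3b
6) 1139.241ms=3b +379.747ms=1b
7) 1518.987ms=4b +253.165ms=2/3b
8) 1772.152ms=14/3b +253.165ms=2/3b
9) 2025.316ms=16/3b +253.165ms=2/3b
10) 2278.481ms=6b +379.747ms=1b
11) 2658.228ms=7b +379.747ms=1b
Σ=8b of 8 (158bpm 2/4) — PASS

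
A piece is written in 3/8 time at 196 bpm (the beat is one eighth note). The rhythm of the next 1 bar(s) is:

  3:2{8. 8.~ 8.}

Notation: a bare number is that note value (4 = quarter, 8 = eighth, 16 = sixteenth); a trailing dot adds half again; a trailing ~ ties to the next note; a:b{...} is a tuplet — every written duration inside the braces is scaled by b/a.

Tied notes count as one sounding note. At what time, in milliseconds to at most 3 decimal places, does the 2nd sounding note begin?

1. 0.0ms @ 0 + 306.122ms (1)
2. 306.122ms @ 1 + 612.245ms (2)

note 2 onset = 1b = 306.122ms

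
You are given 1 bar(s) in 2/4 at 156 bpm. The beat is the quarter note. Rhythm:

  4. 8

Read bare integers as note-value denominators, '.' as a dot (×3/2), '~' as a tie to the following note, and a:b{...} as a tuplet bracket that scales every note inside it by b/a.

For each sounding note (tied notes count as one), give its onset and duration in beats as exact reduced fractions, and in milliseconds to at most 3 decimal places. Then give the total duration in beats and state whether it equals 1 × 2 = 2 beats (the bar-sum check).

1) 0.0ms=0b +576.923ms=3/2b
2) 576.923ms=3/2b +192.308ms=1/2b
Σ=2b of 2 (156bpm 2/4) — PASS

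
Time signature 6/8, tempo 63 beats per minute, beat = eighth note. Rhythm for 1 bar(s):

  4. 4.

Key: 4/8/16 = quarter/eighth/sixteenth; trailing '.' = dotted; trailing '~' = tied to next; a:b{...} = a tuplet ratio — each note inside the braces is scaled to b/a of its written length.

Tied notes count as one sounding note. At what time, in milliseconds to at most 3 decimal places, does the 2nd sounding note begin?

note 2 onset = 3b = 2857.143ms

1. 0.0ms @ 0 + 2857.143ms (3)
2. 2857.143ms @ 3 + 2857.143ms (3)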